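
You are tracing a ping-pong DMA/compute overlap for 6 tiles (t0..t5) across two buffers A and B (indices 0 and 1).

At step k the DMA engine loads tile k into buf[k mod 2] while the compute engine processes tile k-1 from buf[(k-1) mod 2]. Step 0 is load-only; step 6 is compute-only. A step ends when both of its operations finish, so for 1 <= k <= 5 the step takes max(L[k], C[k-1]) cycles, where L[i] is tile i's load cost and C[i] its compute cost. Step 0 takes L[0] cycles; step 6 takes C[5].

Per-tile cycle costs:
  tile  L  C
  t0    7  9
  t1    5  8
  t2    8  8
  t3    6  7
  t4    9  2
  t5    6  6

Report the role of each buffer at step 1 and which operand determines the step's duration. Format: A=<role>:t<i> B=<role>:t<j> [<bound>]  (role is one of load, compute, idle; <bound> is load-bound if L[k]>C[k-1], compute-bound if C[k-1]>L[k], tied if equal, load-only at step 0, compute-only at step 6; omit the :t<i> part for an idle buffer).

step 0: L[0]=7 → dur=7, Σ=7 | A=load:t0 B=idle [load-only]
step 1: L[1]=5 C[0]=9 → dur=9, Σ=16 | A=compute:t0 B=load:t1 [compute-bound]
step 2: L[2]=8 C[1]=8 → dur=8, Σ=24 | A=load:t2 B=compute:t1 [tied]
step 3: L[3]=6 C[2]=8 → dur=8, Σ=32 | A=compute:t2 B=load:t3 [compute-bound]
step 4: L[4]=9 C[3]=7 → dur=9, Σ=41 | A=load:t4 B=compute:t3 [load-bound]
step 5: L[5]=6 C[4]=2 → dur=6, Σ=47 | A=compute:t4 B=load:t5 [load-bound]
step 6: C[5]=6 → dur=6, Σ=53 | A=idle B=compute:t5 [compute-only]

step 1: A=compute:t0 B=load:t1 [compute-bound]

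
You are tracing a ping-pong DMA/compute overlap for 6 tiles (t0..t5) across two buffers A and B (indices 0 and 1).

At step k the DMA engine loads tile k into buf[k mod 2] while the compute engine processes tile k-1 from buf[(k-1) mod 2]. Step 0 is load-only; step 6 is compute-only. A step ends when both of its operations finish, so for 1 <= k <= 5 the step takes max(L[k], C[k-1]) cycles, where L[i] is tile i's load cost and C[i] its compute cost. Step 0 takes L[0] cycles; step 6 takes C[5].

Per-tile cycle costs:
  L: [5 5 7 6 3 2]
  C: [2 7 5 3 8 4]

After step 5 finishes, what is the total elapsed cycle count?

step 0: L[0]=5 → dur=5, Σ=5 | A=load:t0 B=idle [load-only]
step 1: L[1]=5 C[0]=2 → dur=5, Σ=10 | A=compute:t0 B=load:t1 [load-bound]
step 2: L[2]=7 C[1]=7 → dur=7, Σ=17 | A=load:t2 B=compute:t1 [tied]
step 3: L[3]=6 C[2]=5 → dur=6, Σ=23 | A=compute:t2 B=load:t3 [load-bound]
step 4: L[4]=3 C[3]=3 → dur=3, Σ=26 | A=load:t4 B=compute:t3 [tied]
step 5: L[5]=2 C[4]=8 → dur=8, Σ=34 | A=compute:t4 B=load:t5 [compute-bound]
step 6: C[5]=4 → dur=4, Σ=38 | A=idle B=compute:t5 [compute-only]

end_cycle[5] = 34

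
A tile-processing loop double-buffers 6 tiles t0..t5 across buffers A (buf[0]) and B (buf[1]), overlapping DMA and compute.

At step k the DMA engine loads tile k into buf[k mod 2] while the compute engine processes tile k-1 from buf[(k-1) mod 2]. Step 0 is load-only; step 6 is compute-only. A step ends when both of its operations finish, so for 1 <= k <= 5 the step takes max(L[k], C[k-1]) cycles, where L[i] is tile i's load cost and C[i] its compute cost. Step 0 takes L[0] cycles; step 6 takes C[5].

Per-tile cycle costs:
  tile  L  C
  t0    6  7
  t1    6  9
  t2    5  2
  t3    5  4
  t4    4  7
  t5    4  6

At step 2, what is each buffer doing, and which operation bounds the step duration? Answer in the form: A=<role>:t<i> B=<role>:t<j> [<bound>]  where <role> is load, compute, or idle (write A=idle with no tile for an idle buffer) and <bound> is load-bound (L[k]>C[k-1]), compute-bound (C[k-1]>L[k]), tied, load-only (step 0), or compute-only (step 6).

step 2: A=load:t2 B=compute:t1 [compute-bound]

  0. 6=6c; end=6; A:t0 B:-
  1. max(6,7)=7c; end=13; A:t0 B:t1
  2. max(5,9)=9c; end=22; A:t2 B:t1
  3. max(5,2)=5c; end=27; A:t2 B:t3
  4. max(4,4)=4c; end=31; A:t4 B:t3
  5. max(4,7)=7c; end=38; A:t4 B:t5
  6. 6=6c; end=44; A:t4 B:t5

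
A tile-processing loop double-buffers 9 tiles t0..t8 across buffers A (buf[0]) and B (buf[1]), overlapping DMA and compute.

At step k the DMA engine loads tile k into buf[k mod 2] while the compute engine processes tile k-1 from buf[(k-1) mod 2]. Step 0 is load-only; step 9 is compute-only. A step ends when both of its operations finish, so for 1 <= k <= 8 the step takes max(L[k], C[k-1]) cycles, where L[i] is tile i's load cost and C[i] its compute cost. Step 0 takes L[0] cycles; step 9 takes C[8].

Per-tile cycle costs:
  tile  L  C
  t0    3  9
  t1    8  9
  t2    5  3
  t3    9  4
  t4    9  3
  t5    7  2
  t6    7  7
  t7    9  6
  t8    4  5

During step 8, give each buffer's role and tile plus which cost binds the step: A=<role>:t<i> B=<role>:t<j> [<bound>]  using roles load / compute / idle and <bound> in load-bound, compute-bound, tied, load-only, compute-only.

[0] DMA t0→A (3c) ∥ CU idle ⇒ 3c, clock 3
[1] DMA t1→B (8c) ∥ CU A:t0 (9c) ⇒ 9c, clock 12
[2] DMA t2→A (5c) ∥ CU B:t1 (9c) ⇒ 9c, clock 21
[3] DMA t3→B (9c) ∥ CU A:t2 (3c) ⇒ 9c, clock 30
[4] DMA t4→A (9c) ∥ CU B:t3 (4c) ⇒ 9c, clock 39
[5] DMA t5→B (7c) ∥ CU A:t4 (3c) ⇒ 7c, clock 46
[6] DMA t6→A (7c) ∥ CU B:t5 (2c) ⇒ 7c, clock 53
[7] DMA t7→B (9c) ∥ CU A:t6 (7c) ⇒ 9c, clock 62
[8] DMA t8→A (4c) ∥ CU B:t7 (6c) ⇒ 6c, clock 68
[9] DMA idle ∥ CU A:t8 (5c) ⇒ 5c, clock 73

step 8: A=load:t8 B=compute:t7 [compute-bound]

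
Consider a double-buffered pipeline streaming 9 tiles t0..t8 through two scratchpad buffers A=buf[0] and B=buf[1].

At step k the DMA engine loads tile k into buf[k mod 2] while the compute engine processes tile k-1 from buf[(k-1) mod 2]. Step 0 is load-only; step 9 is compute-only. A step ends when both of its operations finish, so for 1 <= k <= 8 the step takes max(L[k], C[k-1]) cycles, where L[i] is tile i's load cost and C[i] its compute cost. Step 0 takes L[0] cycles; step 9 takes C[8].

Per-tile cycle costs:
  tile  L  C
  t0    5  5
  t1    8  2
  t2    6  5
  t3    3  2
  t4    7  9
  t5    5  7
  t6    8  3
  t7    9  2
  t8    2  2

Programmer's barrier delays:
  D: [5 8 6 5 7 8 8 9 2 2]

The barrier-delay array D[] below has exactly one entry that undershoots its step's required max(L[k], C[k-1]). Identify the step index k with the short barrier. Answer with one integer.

hazard at step 5

step 0: need L[0]=5 = 5; D[0]=5 ok
step 1: need max(L[1]=8,C[0]=5) = 8; D[1]=8 ok
step 2: need max(L[2]=6,C[1]=2) = 6; D[2]=6 ok
step 3: need max(L[3]=3,C[2]=5) = 5; D[3]=5 ok
step 4: need max(L[4]=7,C[3]=2) = 7; D[4]=7 ok
step 5: need max(L[5]=5,C[4]=9) = 9; D[5]=8 SHORT
step 6: need max(L[6]=8,C[5]=7) = 8; D[6]=8 ok
step 7: need max(L[7]=9,C[6]=3) = 9; D[7]=9 ok
step 8: need max(L[8]=2,C[7]=2) = 2; D[8]=2 ok
step 9: need C[8]=2 = 2; D[9]=2 ok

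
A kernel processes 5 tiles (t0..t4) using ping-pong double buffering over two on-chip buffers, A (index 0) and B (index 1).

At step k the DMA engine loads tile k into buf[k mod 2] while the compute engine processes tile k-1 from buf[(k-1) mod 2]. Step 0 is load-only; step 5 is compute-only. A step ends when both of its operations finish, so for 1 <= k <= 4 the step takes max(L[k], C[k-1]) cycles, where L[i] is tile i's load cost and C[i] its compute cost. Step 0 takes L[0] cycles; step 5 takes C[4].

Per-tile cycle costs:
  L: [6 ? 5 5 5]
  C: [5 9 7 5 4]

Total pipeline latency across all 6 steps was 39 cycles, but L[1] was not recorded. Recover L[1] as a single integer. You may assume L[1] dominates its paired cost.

step 0 | dur = L[0]=6 = 6
step 1 | dur = max(L[1]=?, C[0]=5) = L[1]  (unknown; binding)
step 2 | dur = max(L[2]=5, C[1]=9) = 9
step 3 | dur = max(L[3]=5, C[2]=7) = 7
step 4 | dur = max(L[4]=5, C[3]=5) = 5
step 5 | dur = C[4]=4 = 4
sum of known step durations = 31
dur[1] = total - known = 39 - 31 = 8
L[1] is the binding max in step 1, so L[1] = dur[1] = 8

L[1] = 8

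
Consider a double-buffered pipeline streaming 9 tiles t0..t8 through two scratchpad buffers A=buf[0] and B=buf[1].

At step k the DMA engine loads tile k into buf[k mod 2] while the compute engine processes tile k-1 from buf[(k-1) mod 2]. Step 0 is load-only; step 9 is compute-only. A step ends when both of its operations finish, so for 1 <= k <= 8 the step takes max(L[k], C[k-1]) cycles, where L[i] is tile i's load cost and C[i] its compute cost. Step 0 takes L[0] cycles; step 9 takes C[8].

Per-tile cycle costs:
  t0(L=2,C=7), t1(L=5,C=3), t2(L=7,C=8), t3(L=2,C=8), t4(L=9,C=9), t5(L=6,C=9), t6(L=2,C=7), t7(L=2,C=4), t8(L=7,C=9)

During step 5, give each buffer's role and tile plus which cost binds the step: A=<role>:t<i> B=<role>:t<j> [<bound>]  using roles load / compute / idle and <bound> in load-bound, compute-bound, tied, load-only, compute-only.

step 5: A=compute:t4 B=load:t5 [compute-bound]

[0] DMA t0→A (2c) ∥ CU idle ⇒ 2c, clock 2
[1] DMA t1→B (5c) ∥ CU A:t0 (7c) ⇒ 7c, clock 9
[2] DMA t2→A (7c) ∥ CU B:t1 (3c) ⇒ 7c, clock 16
[3] DMA t3→B (2c) ∥ CU A:t2 (8c) ⇒ 8c, clock 24
[4] DMA t4→A (9c) ∥ CU B:t3 (8c) ⇒ 9c, clock 33
[5] DMA t5→B (6c) ∥ CU A:t4 (9c) ⇒ 9c, clock 42
[6] DMA t6→A (2c) ∥ CU B:t5 (9c) ⇒ 9c, clock 51
[7] DMA t7→B (2c) ∥ CU A:t6 (7c) ⇒ 7c, clock 58
[8] DMA t8→A (7c) ∥ CU B:t7 (4c) ⇒ 7c, clock 65
[9] DMA idle ∥ CU A:t8 (9c) ⇒ 9c, clock 74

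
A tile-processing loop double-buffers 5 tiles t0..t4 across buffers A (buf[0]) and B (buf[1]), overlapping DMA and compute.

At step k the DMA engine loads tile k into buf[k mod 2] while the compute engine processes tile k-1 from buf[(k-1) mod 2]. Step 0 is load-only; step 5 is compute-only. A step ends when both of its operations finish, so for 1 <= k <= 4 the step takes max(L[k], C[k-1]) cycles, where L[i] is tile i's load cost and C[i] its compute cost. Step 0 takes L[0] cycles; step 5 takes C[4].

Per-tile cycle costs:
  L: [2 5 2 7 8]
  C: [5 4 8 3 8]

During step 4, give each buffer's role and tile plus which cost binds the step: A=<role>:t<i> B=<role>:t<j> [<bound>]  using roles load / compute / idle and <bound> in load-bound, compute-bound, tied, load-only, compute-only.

step 0: L[0]=2 → dur=2, Σ=2 | A=load:t0 B=idle [load-only]
step 1: L[1]=5 C[0]=5 → dur=5, Σ=7 | A=compute:t0 B=load:t1 [tied]
step 2: L[2]=2 C[1]=4 → dur=4, Σ=11 | A=load:t2 B=compute:t1 [compute-bound]
step 3: L[3]=7 C[2]=8 → dur=8, Σ=19 | A=compute:t2 B=load:t3 [compute-bound]
step 4: L[4]=8 C[3]=3 → dur=8, Σ=27 | A=load:t4 B=compute:t3 [load-bound]
step 5: C[4]=8 → dur=8, Σ=35 | A=compute:t4 B=idle [compute-only]

step 4: A=load:t4 B=compute:t3 [load-bound]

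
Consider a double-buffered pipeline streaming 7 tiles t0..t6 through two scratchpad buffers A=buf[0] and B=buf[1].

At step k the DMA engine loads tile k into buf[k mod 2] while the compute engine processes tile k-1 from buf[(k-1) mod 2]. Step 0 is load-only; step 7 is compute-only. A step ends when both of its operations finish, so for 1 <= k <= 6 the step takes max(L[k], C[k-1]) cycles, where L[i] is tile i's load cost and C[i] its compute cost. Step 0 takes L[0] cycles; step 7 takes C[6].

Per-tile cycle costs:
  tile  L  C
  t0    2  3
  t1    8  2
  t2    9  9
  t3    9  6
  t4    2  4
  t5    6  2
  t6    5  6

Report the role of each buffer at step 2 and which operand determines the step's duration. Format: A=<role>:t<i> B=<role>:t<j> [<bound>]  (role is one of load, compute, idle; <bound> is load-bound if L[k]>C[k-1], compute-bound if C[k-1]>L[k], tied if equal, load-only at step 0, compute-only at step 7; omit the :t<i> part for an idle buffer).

step 2: A=load:t2 B=compute:t1 [load-bound]

k=0 load=t0/2c comp=- wait=2 total=2
k=1 load=t1/8c comp=t0/3c wait=8 total=10
k=2 load=t2/9c comp=t1/2c wait=9 total=19
k=3 load=t3/9c comp=t2/9c wait=9 total=28
k=4 load=t4/2c comp=t3/6c wait=6 total=34
k=5 load=t5/6c comp=t4/4c wait=6 total=40
k=6 load=t6/5c comp=t5/2c wait=5 total=45
k=7 load=- comp=t6/6c wait=6 total=51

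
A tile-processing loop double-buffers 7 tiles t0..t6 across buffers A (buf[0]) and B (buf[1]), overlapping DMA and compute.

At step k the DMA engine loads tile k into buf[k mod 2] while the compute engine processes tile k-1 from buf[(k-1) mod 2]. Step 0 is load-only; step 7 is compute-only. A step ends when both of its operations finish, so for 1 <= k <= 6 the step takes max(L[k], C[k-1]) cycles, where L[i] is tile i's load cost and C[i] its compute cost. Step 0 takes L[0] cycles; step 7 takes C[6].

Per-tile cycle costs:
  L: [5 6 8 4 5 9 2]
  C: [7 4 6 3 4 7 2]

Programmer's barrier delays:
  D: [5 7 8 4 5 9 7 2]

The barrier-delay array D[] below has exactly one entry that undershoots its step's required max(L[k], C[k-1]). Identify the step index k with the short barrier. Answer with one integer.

k=0 barrier L[0]=5→5c, D[0]=5 ok
k=1 barrier max(L[1]=6,C[0]=7)→7c, D[1]=7 ok
k=2 barrier max(L[2]=8,C[1]=4)→8c, D[2]=8 ok
k=3 barrier max(L[3]=4,C[2]=6)→6c, D[3]=4 SHORT
k=4 barrier max(L[4]=5,C[3]=3)→5c, D[4]=5 ok
k=5 barrier max(L[5]=9,C[4]=4)→9c, D[5]=9 ok
k=6 barrier max(L[6]=2,C[5]=7)→7c, D[6]=7 ok
k=7 barrier C[6]=2→2c, D[7]=2 ok

hazard at step 3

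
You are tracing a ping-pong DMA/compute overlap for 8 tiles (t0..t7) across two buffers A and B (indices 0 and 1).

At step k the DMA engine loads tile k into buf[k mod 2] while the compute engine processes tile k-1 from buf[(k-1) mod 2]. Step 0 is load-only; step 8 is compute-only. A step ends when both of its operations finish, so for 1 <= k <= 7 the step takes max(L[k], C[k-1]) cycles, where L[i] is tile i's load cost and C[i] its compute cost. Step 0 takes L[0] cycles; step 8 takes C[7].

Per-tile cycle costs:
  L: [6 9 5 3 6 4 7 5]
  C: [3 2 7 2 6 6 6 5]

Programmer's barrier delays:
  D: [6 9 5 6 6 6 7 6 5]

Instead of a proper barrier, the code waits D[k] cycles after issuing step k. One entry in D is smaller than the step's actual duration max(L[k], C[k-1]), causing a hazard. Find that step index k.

hazard at step 3

k=0 barrier L[0]=6→6c, D[0]=6 ok
k=1 barrier max(L[1]=9,C[0]=3)→9c, D[1]=9 ok
k=2 barrier max(L[2]=5,C[1]=2)→5c, D[2]=5 ok
k=3 barrier max(L[3]=3,C[2]=7)→7c, D[3]=6 SHORT
k=4 barrier max(L[4]=6,C[3]=2)→6c, D[4]=6 ok
k=5 barrier max(L[5]=4,C[4]=6)→6c, D[5]=6 ok
k=6 barrier max(L[6]=7,C[5]=6)→7c, D[6]=7 ok
k=7 barrier max(L[7]=5,C[6]=6)→6c, D[7]=6 ok
k=8 barrier C[7]=5→5c, D[8]=5 ok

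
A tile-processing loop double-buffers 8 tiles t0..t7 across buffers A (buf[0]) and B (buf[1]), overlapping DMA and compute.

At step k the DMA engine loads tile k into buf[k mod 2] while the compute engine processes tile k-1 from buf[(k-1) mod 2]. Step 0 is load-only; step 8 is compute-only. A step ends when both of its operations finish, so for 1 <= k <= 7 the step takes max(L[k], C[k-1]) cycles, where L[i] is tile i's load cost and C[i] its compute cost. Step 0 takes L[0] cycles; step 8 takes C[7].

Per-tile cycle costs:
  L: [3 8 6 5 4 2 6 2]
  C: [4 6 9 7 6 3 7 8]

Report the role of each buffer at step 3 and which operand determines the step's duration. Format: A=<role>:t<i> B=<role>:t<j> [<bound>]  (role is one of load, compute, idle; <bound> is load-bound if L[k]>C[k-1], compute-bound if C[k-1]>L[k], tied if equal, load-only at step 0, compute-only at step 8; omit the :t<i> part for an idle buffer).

step 3: A=compute:t2 B=load:t3 [compute-bound]

  0. 3=3c; end=3; A:t0 B:-
  1. max(8,4)=8c; end=11; A:t0 B:t1
  2. max(6,6)=6c; end=17; A:t2 B:t1
  3. max(5,9)=9c; end=26; A:t2 B:t3
  4. max(4,7)=7c; end=33; A:t4 B:t3
  5. max(2,6)=6c; end=39; A:t4 B:t5
  6. max(6,3)=6c; end=45; A:t6 B:t5
  7. max(2,7)=7c; end=52; A:t6 B:t7
  8. 8=8c; end=60; A:t6 B:t7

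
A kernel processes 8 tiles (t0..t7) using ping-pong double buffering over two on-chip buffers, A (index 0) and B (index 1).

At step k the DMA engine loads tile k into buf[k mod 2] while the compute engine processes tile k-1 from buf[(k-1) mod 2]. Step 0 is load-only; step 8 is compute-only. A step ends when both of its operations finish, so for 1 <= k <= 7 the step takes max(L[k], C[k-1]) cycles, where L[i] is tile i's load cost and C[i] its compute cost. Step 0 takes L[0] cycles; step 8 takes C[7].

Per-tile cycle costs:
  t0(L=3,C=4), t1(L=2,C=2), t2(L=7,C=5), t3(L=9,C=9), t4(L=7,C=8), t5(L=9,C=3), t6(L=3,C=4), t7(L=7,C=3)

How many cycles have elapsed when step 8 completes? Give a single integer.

end_cycle[8] = 54

k=0 load=t0/3c comp=- wait=3 total=3
k=1 load=t1/2c comp=t0/4c wait=4 total=7
k=2 load=t2/7c comp=t1/2c wait=7 total=14
k=3 load=t3/9c comp=t2/5c wait=9 total=23
k=4 load=t4/7c comp=t3/9c wait=9 total=32
k=5 load=t5/9c comp=t4/8c wait=9 total=41
k=6 load=t6/3c comp=t5/3c wait=3 total=44
k=7 load=t7/7c comp=t6/4c wait=7 total=51
k=8 load=- comp=t7/3c wait=3 total=54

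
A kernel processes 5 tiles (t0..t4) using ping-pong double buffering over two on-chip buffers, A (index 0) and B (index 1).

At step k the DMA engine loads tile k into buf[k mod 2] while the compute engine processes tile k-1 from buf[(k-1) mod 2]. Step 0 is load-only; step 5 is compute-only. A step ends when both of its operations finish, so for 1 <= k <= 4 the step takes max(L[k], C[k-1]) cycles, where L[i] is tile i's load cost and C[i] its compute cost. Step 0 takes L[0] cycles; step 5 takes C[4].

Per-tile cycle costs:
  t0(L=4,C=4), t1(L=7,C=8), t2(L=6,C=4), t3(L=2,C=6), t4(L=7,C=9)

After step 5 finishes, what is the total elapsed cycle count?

  0. 4=4c; end=4; A:t0 B:-
  1. max(7,4)=7c; end=11; A:t0 B:t1
  2. max(6,8)=8c; end=19; A:t2 B:t1
  3. max(2,4)=4c; end=23; A:t2 B:t3
  4. max(7,6)=7c; end=30; A:t4 B:t3
  5. 9=9c; end=39; A:t4 B:t3

end_cycle[5] = 39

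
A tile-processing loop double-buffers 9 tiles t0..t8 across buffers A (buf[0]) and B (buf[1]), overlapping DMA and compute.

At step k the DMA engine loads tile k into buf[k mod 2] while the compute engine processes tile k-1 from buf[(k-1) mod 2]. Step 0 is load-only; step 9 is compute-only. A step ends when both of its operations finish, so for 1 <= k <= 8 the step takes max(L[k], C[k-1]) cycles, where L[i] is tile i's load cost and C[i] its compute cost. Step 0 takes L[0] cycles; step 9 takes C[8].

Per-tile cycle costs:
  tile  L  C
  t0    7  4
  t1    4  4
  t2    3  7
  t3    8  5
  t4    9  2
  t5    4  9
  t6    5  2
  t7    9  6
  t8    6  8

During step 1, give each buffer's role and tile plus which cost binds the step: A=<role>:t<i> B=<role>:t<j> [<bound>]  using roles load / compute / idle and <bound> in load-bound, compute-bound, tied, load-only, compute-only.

step 1: A=compute:t0 B=load:t1 [tied]

  0. 7=7c; end=7; A:t0 B:-
  1. max(4,4)=4c; end=11; A:t0 B:t1
  2. max(3,4)=4c; end=15; A:t2 B:t1
  3. max(8,7)=8c; end=23; A:t2 B:t3
  4. max(9,5)=9c; end=32; A:t4 B:t3
  5. max(4,2)=4c; end=36; A:t4 B:t5
  6. max(5,9)=9c; end=45; A:t6 B:t5
  7. max(9,2)=9c; end=54; A:t6 B:t7
  8. max(6,6)=6c; end=60; A:t8 B:t7
  9. 8=8c; end=68; A:t8 B:t7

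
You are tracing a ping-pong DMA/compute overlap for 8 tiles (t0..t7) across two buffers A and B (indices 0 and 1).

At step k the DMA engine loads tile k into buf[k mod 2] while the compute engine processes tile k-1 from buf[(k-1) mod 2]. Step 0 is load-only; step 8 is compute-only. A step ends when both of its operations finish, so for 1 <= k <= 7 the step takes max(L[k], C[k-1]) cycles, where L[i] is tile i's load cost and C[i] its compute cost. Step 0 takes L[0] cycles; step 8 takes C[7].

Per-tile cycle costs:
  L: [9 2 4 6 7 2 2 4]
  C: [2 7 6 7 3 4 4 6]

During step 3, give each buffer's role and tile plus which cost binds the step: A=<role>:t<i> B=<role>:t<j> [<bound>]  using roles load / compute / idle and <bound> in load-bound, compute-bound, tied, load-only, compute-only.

  0. 9=9c; end=9; A:t0 B:-
  1. max(2,2)=2c; end=11; A:t0 B:t1
  2. max(4,7)=7c; end=18; A:t2 B:t1
  3. max(6,6)=6c; end=24; A:t2 B:t3
  4. max(7,7)=7c; end=31; A:t4 B:t3
  5. max(2,3)=3c; end=34; A:t4 B:t5
  6. max(2,4)=4c; end=38; A:t6 B:t5
  7. max(4,4)=4c; end=42; A:t6 B:t7
  8. 6=6c; end=48; A:t6 B:t7

step 3: A=compute:t2 B=load:t3 [tied]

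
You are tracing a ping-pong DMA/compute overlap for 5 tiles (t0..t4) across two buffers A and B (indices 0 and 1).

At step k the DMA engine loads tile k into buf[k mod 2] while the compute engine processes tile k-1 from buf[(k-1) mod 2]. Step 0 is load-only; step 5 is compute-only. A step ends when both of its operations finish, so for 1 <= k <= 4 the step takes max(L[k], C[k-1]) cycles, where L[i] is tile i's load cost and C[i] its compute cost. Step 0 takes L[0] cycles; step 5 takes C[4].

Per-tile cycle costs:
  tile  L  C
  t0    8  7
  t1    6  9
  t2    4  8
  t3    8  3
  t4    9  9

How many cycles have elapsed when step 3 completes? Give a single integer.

end_cycle[3] = 32

step 0: L[0]=8 → dur=8, Σ=8 | A=load:t0 B=idle [load-only]
step 1: L[1]=6 C[0]=7 → dur=7, Σ=15 | A=compute:t0 B=load:t1 [compute-bound]
step 2: L[2]=4 C[1]=9 → dur=9, Σ=24 | A=load:t2 B=compute:t1 [compute-bound]
step 3: L[3]=8 C[2]=8 → dur=8, Σ=32 | A=compute:t2 B=load:t3 [tied]
step 4: L[4]=9 C[3]=3 → dur=9, Σ=41 | A=load:t4 B=compute:t3 [load-bound]
step 5: C[4]=9 → dur=9, Σ=50 | A=compute:t4 B=idle [compute-only]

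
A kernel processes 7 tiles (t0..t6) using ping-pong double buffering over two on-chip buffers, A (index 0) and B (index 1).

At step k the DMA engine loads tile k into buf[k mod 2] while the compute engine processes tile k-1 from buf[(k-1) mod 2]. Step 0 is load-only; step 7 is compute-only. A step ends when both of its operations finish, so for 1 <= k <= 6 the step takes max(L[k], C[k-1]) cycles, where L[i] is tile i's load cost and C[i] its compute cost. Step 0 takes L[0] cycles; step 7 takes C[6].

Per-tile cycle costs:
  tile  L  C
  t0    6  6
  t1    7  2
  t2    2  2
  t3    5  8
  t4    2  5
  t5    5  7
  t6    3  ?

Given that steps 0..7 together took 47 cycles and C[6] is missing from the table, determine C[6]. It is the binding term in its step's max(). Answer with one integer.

C[6] = 7

step 0 = dur = L[0]=6 = 6
step 1 = dur = max(L[1]=7, C[0]=6) = 7
step 2 = dur = max(L[2]=2, C[1]=2) = 2
step 3 = dur = max(L[3]=5, C[2]=2) = 5
step 4 = dur = max(L[4]=2, C[3]=8) = 8
step 5 = dur = max(L[5]=5, C[4]=5) = 5
step 6 = dur = max(L[6]=3, C[5]=7) = 7
step 7 = dur = C[6]=? = C[6]  (unknown; binding)
sum of known step durations = 40
dur[7] = total - known = 47 - 40 = 7
C[6] is the binding max in step 7, so C[6] = dur[7] = 7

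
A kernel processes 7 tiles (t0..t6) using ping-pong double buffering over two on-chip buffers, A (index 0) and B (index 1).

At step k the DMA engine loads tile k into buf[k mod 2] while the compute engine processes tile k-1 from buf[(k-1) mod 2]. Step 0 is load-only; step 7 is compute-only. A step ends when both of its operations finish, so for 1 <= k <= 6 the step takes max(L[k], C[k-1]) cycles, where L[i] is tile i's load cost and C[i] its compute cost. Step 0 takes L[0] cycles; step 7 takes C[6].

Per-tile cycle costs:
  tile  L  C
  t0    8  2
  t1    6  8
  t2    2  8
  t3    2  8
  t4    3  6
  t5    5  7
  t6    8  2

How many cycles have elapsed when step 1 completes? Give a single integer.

  0. 8=8c; end=8; A:t0 B:-
  1. max(6,2)=6c; end=14; A:t0 B:t1
  2. max(2,8)=8c; end=22; A:t2 B:t1
  3. max(2,8)=8c; end=30; A:t2 B:t3
  4. max(3,8)=8c; end=38; A:t4 B:t3
  5. max(5,6)=6c; end=44; A:t4 B:t5
  6. max(8,7)=8c; end=52; A:t6 B:t5
  7. 2=2c; end=54; A:t6 B:t5

end_cycle[1] = 14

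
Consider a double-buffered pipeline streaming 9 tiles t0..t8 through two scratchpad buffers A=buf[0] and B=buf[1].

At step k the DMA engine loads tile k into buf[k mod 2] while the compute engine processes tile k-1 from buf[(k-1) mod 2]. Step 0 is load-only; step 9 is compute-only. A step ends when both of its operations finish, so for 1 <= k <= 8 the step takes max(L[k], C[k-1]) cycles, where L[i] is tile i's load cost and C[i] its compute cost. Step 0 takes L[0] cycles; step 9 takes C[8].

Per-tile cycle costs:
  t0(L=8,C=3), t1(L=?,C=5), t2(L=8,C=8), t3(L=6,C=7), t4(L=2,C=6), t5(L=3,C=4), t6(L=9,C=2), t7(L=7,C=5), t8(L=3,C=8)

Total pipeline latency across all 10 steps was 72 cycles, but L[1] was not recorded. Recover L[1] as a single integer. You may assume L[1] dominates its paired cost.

step 0 = dur = L[0]=8 = 8
step 1 = dur = max(L[1]=?, C[0]=3) = L[1]  (unknown; binding)
step 2 = dur = max(L[2]=8, C[1]=5) = 8
step 3 = dur = max(L[3]=6, C[2]=8) = 8
step 4 = dur = max(L[4]=2, C[3]=7) = 7
step 5 = dur = max(L[5]=3, C[4]=6) = 6
step 6 = dur = max(L[6]=9, C[5]=4) = 9
step 7 = dur = max(L[7]=7, C[6]=2) = 7
step 8 = dur = max(L[8]=3, C[7]=5) = 5
step 9 = dur = C[8]=8 = 8
sum of known step durations = 66
dur[1] = total - known = 72 - 66 = 6
L[1] is the binding max in step 1, so L[1] = dur[1] = 6

L[1] = 6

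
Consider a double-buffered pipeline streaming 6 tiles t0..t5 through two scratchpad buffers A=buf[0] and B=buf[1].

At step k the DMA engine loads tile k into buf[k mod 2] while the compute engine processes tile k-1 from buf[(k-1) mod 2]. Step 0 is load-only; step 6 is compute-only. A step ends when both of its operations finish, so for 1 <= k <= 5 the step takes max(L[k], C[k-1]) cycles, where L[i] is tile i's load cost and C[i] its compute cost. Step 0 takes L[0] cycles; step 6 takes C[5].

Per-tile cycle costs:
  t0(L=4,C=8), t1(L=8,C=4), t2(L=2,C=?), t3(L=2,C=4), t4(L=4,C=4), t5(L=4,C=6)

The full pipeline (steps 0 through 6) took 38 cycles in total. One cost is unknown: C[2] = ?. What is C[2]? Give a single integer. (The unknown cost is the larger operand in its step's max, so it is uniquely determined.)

C[2] = 8

step 0: dur = L[0]=4 = 4
step 1: dur = max(L[1]=8, C[0]=8) = 8
step 2: dur = max(L[2]=2, C[1]=4) = 4
step 3: dur = max(L[3]=2, C[2]=?) = C[2]  (unknown; binding)
step 4: dur = max(L[4]=4, C[3]=4) = 4
step 5: dur = max(L[5]=4, C[4]=4) = 4
step 6: dur = C[5]=6 = 6
sum of known step durations = 30
dur[3] = total - known = 38 - 30 = 8
C[2] is the binding max in step 3, so C[2] = dur[3] = 8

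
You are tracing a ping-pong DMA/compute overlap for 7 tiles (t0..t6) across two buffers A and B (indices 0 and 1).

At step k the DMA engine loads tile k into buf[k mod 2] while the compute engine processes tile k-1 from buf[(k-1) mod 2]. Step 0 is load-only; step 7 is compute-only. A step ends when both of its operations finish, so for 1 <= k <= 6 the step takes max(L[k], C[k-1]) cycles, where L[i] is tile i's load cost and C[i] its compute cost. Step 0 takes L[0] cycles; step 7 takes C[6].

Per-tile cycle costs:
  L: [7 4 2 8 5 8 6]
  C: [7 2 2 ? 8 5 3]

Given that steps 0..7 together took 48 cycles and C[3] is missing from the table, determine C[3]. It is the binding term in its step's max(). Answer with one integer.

C[3] = 7

step 0 | dur = L[0]=7 = 7
step 1 | dur = max(L[1]=4, C[0]=7) = 7
step 2 | dur = max(L[2]=2, C[1]=2) = 2
step 3 | dur = max(L[3]=8, C[2]=2) = 8
step 4 | dur = max(L[4]=5, C[3]=?) = C[3]  (unknown; binding)
step 5 | dur = max(L[5]=8, C[4]=8) = 8
step 6 | dur = max(L[6]=6, C[5]=5) = 6
step 7 | dur = C[6]=3 = 3
sum of known step durations = 41
dur[4] = total - known = 48 - 41 = 7
C[3] is the binding max in step 4, so C[3] = dur[4] = 7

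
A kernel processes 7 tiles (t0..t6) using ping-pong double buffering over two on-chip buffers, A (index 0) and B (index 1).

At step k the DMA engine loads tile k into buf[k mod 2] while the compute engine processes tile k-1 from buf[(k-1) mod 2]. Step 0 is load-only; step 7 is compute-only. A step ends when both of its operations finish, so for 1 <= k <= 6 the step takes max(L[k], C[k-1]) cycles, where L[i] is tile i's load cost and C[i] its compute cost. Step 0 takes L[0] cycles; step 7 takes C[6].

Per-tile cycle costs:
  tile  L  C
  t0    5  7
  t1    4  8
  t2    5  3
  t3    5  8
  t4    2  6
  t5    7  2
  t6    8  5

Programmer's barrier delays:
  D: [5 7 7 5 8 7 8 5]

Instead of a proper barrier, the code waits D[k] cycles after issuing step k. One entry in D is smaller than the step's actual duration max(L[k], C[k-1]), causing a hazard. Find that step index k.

[0] required=L[0]=5=5 vs D=5 ok
[1] required=max(L[1]=4,C[0]=7)=7 vs D=7 ok
[2] required=max(L[2]=5,C[1]=8)=8 vs D=7 SHORT
[3] required=max(L[3]=5,C[2]=3)=5 vs D=5 ok
[4] required=max(L[4]=2,C[3]=8)=8 vs D=8 ok
[5] required=max(L[5]=7,C[4]=6)=7 vs D=7 ok
[6] required=max(L[6]=8,C[5]=2)=8 vs D=8 ok
[7] required=C[6]=5=5 vs D=5 ok

hazard at step 2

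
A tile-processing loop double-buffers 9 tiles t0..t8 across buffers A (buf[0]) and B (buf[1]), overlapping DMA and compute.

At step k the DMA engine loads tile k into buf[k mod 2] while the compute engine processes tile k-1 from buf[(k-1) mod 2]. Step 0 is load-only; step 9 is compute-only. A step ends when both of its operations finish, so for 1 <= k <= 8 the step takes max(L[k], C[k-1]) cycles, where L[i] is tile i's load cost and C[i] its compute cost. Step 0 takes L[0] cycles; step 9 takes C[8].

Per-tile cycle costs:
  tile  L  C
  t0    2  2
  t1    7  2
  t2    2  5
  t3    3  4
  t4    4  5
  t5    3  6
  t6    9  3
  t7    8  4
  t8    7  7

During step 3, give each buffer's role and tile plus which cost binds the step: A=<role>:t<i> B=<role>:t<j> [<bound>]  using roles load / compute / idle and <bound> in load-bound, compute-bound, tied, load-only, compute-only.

step 0: L[0]=2 → dur=2, Σ=2 | A=load:t0 B=idle [load-only]
step 1: L[1]=7 C[0]=2 → dur=7, Σ=9 | A=compute:t0 B=load:t1 [load-bound]
step 2: L[2]=2 C[1]=2 → dur=2, Σ=11 | A=load:t2 B=compute:t1 [tied]
step 3: L[3]=3 C[2]=5 → dur=5, Σ=16 | A=compute:t2 B=load:t3 [compute-bound]
step 4: L[4]=4 C[3]=4 → dur=4, Σ=20 | A=load:t4 B=compute:t3 [tied]
step 5: L[5]=3 C[4]=5 → dur=5, Σ=25 | A=compute:t4 B=load:t5 [compute-bound]
step 6: L[6]=9 C[5]=6 → dur=9, Σ=34 | A=load:t6 B=compute:t5 [load-bound]
step 7: L[7]=8 C[6]=3 → dur=8, Σ=42 | A=compute:t6 B=load:t7 [load-bound]
step 8: L[8]=7 C[7]=4 → dur=7, Σ=49 | A=load:t8 B=compute:t7 [load-bound]
step 9: C[8]=7 → dur=7, Σ=56 | A=compute:t8 B=idle [compute-only]

step 3: A=compute:t2 B=load:t3 [compute-bound]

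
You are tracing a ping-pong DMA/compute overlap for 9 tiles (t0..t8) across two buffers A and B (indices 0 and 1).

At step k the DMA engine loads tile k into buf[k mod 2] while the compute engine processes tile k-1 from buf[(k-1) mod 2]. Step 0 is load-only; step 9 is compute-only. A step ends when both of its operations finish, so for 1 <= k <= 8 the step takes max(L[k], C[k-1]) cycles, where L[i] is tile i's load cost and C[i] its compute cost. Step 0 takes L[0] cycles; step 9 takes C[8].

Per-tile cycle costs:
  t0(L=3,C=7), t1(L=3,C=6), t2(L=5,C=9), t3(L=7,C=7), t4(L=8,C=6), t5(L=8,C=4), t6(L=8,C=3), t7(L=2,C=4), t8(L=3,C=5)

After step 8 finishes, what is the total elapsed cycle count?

end_cycle[8] = 56

k=0 load=t0/3c comp=- wait=3 total=3
k=1 load=t1/3c comp=t0/7c wait=7 total=10
k=2 load=t2/5c comp=t1/6c wait=6 total=16
k=3 load=t3/7c comp=t2/9c wait=9 total=25
k=4 load=t4/8c comp=t3/7c wait=8 total=33
k=5 load=t5/8c comp=t4/6c wait=8 total=41
k=6 load=t6/8c comp=t5/4c wait=8 total=49
k=7 load=t7/2c comp=t6/3c wait=3 total=52
k=8 load=t8/3c comp=t7/4c wait=4 total=56
k=9 load=- comp=t8/5c wait=5 total=61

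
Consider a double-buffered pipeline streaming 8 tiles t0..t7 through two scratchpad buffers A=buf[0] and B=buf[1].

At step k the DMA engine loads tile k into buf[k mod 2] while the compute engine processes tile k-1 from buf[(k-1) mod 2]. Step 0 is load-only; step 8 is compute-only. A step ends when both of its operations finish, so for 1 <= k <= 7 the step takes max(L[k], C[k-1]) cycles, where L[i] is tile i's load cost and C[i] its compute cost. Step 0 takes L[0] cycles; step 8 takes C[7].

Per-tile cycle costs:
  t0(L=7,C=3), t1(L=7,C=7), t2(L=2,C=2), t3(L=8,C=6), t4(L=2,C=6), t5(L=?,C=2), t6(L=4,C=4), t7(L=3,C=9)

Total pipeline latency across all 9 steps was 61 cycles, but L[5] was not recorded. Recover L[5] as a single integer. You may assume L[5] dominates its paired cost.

L[5] = 9

step 0: dur = L[0]=7 = 7
step 1: dur = max(L[1]=7, C[0]=3) = 7
step 2: dur = max(L[2]=2, C[1]=7) = 7
step 3: dur = max(L[3]=8, C[2]=2) = 8
step 4: dur = max(L[4]=2, C[3]=6) = 6
step 5: dur = max(L[5]=?, C[4]=6) = L[5]  (unknown; binding)
step 6: dur = max(L[6]=4, C[5]=2) = 4
step 7: dur = max(L[7]=3, C[6]=4) = 4
step 8: dur = C[7]=9 = 9
sum of known step durations = 52
dur[5] = total - known = 61 - 52 = 9
L[5] is the binding max in step 5, so L[5] = dur[5] = 9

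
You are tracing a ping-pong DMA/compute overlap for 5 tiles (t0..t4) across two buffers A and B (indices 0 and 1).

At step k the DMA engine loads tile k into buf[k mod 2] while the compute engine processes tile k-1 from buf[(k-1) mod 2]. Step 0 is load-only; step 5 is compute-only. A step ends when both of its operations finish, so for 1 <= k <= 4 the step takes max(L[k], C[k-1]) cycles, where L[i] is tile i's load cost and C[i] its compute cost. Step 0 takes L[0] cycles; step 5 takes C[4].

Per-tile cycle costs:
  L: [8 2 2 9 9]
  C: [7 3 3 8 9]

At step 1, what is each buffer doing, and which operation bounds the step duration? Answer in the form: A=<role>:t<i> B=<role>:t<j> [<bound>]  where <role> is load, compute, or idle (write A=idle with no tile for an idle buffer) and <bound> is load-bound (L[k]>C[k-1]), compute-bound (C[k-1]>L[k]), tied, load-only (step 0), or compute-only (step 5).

[0] DMA t0→A (8c) ∥ CU idle ⇒ 8c, clock 8
[1] DMA t1→B (2c) ∥ CU A:t0 (7c) ⇒ 7c, clock 15
[2] DMA t2→A (2c) ∥ CU B:t1 (3c) ⇒ 3c, clock 18
[3] DMA t3→B (9c) ∥ CU A:t2 (3c) ⇒ 9c, clock 27
[4] DMA t4→A (9c) ∥ CU B:t3 (8c) ⇒ 9c, clock 36
[5] DMA idle ∥ CU A:t4 (9c) ⇒ 9c, clock 45

step 1: A=compute:t0 B=load:t1 [compute-bound]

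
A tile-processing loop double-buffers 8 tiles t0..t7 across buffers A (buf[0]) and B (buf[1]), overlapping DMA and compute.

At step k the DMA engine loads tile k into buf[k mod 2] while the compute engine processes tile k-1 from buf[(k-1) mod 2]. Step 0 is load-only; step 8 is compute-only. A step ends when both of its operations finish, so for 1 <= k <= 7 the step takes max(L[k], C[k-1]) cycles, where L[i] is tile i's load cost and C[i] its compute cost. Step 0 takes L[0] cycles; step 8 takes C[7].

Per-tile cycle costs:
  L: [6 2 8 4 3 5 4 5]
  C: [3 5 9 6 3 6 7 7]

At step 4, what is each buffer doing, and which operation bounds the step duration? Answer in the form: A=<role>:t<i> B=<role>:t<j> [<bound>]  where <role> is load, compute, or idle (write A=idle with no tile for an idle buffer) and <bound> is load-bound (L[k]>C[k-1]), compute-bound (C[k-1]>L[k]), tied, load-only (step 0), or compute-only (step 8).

step 4: A=load:t4 B=compute:t3 [compute-bound]

step 0: L[0]=6 → dur=6, Σ=6 | A=load:t0 B=idle [load-only]
step 1: L[1]=2 C[0]=3 → dur=3, Σ=9 | A=compute:t0 B=load:t1 [compute-bound]
step 2: L[2]=8 C[1]=5 → dur=8, Σ=17 | A=load:t2 B=compute:t1 [load-bound]
step 3: L[3]=4 C[2]=9 → dur=9, Σ=26 | A=compute:t2 B=load:t3 [compute-bound]
step 4: L[4]=3 C[3]=6 → dur=6, Σ=32 | A=load:t4 B=compute:t3 [compute-bound]
step 5: L[5]=5 C[4]=3 → dur=5, Σ=37 | A=compute:t4 B=load:t5 [load-bound]
step 6: L[6]=4 C[5]=6 → dur=6, Σ=43 | A=load:t6 B=compute:t5 [compute-bound]
step 7: L[7]=5 C[6]=7 → dur=7, Σ=50 | A=compute:t6 B=load:t7 [compute-bound]
step 8: C[7]=7 → dur=7, Σ=57 | A=idle B=compute:t7 [compute-only]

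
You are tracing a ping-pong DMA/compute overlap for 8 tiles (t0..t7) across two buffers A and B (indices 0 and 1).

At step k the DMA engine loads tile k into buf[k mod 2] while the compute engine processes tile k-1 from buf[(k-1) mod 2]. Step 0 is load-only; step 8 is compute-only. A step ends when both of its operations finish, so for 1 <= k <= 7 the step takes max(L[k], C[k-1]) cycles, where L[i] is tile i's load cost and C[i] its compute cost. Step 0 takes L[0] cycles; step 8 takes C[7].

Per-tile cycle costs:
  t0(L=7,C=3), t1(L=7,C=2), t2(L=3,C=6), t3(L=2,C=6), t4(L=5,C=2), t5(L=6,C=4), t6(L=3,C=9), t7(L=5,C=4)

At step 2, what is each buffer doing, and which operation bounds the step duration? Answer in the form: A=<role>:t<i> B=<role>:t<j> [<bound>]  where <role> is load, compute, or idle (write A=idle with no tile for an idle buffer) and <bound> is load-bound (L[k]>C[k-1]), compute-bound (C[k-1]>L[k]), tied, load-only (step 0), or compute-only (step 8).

step 2: A=load:t2 B=compute:t1 [load-bound]

step 0: L[0]=7 → dur=7, Σ=7 | A=load:t0 B=idle [load-only]
step 1: L[1]=7 C[0]=3 → dur=7, Σ=14 | A=compute:t0 B=load:t1 [load-bound]
step 2: L[2]=3 C[1]=2 → dur=3, Σ=17 | A=load:t2 B=compute:t1 [load-bound]
step 3: L[3]=2 C[2]=6 → dur=6, Σ=23 | A=compute:t2 B=load:t3 [compute-bound]
step 4: L[4]=5 C[3]=6 → dur=6, Σ=29 | A=load:t4 B=compute:t3 [compute-bound]
step 5: L[5]=6 C[4]=2 → dur=6, Σ=35 | A=compute:t4 B=load:t5 [load-bound]
step 6: L[6]=3 C[5]=4 → dur=4, Σ=39 | A=load:t6 B=compute:t5 [compute-bound]
step 7: L[7]=5 C[6]=9 → dur=9, Σ=48 | A=compute:t6 B=load:t7 [compute-bound]
step 8: C[7]=4 → dur=4, Σ=52 | A=idle B=compute:t7 [compute-only]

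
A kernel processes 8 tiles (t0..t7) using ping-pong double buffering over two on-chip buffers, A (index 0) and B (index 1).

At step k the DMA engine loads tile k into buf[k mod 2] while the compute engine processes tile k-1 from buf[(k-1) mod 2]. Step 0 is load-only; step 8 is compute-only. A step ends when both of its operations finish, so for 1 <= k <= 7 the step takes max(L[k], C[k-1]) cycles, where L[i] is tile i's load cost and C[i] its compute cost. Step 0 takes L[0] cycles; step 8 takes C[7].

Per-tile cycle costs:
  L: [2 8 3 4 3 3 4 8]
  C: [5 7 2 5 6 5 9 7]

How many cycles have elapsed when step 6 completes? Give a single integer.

[0] DMA t0→A (2c) ∥ CU idle ⇒ 2c, clock 2
[1] DMA t1→B (8c) ∥ CU A:t0 (5c) ⇒ 8c, clock 10
[2] DMA t2→A (3c) ∥ CU B:t1 (7c) ⇒ 7c, clock 17
[3] DMA t3→B (4c) ∥ CU A:t2 (2c) ⇒ 4c, clock 21
[4] DMA t4→A (3c) ∥ CU B:t3 (5c) ⇒ 5c, clock 26
[5] DMA t5→B (3c) ∥ CU A:t4 (6c) ⇒ 6c, clock 32
[6] DMA t6→A (4c) ∥ CU B:t5 (5c) ⇒ 5c, clock 37
[7] DMA t7→B (8c) ∥ CU A:t6 (9c) ⇒ 9c, clock 46
[8] DMA idle ∥ CU B:t7 (7c) ⇒ 7c, clock 53

end_cycle[6] = 37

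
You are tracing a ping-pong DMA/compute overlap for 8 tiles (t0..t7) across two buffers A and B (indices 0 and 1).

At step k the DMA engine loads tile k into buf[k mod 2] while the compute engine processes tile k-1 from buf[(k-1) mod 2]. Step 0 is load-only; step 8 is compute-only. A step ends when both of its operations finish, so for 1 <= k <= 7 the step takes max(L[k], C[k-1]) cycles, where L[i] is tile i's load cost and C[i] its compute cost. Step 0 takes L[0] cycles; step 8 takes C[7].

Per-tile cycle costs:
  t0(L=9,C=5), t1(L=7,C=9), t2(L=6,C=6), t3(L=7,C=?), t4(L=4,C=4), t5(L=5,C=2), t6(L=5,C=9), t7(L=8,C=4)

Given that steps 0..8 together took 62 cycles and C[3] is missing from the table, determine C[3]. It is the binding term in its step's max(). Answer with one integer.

step 0: dur = L[0]=9 = 9
step 1: dur = max(L[1]=7, C[0]=5) = 7
step 2: dur = max(L[2]=6, C[1]=9) = 9
step 3: dur = max(L[3]=7, C[2]=6) = 7
step 4: dur = max(L[4]=4, C[3]=?) = C[3]  (unknown; binding)
step 5: dur = max(L[5]=5, C[4]=4) = 5
step 6: dur = max(L[6]=5, C[5]=2) = 5
step 7: dur = max(L[7]=8, C[6]=9) = 9
step 8: dur = C[7]=4 = 4
sum of known step durations = 55
dur[4] = total - known = 62 - 55 = 7
C[3] is the binding max in step 4, so C[3] = dur[4] = 7

C[3] = 7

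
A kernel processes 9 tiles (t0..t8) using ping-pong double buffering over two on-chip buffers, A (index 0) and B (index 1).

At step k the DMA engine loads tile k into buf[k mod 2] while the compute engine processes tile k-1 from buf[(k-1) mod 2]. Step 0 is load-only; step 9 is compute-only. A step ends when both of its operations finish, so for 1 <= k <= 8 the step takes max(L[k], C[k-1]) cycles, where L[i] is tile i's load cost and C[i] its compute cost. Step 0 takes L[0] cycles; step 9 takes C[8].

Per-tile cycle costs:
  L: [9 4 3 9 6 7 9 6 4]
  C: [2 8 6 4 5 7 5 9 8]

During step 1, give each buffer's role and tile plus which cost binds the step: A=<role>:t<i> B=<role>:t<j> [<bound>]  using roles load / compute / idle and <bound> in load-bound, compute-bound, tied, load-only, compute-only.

step 1: A=compute:t0 B=load:t1 [load-bound]

step 0: L[0]=9 → dur=9, Σ=9 | A=load:t0 B=idle [load-only]
step 1: L[1]=4 C[0]=2 → dur=4, Σ=13 | A=compute:t0 B=load:t1 [load-bound]
step 2: L[2]=3 C[1]=8 → dur=8, Σ=21 | A=load:t2 B=compute:t1 [compute-bound]
step 3: L[3]=9 C[2]=6 → dur=9, Σ=30 | A=compute:t2 B=load:t3 [load-bound]
step 4: L[4]=6 C[3]=4 → dur=6, Σ=36 | A=load:t4 B=compute:t3 [load-bound]
step 5: L[5]=7 C[4]=5 → dur=7, Σ=43 | A=compute:t4 B=load:t5 [load-bound]
step 6: L[6]=9 C[5]=7 → dur=9, Σ=52 | A=load:t6 B=compute:t5 [load-bound]
step 7: L[7]=6 C[6]=5 → dur=6, Σ=58 | A=compute:t6 B=load:t7 [load-bound]
step 8: L[8]=4 C[7]=9 → dur=9, Σ=67 | A=load:t8 B=compute:t7 [compute-bound]
step 9: C[8]=8 → dur=8, Σ=75 | A=compute:t8 B=idle [compute-only]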